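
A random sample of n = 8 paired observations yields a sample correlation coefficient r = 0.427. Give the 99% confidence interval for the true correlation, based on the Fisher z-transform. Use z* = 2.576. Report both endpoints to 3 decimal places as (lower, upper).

(-0.602, 0.923)

z_r = atanh(0.427) = 0.456222;  SE = 1/√(n−3) = 1/√5 = 0.447214
z-limits: 0.456222 ± 2.576·0.447214 = 0.456222 ± 1.152023 = [-0.695801, 1.608245]
ρ-limits: (tanh -0.695801, tanh 1.608245) = (-0.602, 0.923)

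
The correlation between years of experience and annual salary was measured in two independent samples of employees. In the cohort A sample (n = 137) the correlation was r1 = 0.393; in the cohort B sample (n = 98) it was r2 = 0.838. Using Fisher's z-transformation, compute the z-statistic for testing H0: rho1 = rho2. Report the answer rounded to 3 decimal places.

z1 = atanh(0.393) = 0.415343,  z2 = atanh(0.838) = 1.214418
SE = √(1/(n1−3) + 1/(n2−3)) = √(1/134 + 1/95) = √(0.0074627 + 0.0105263) = √0.0179890 = 0.134123
z = (z1 − z2)/SE = (0.415343 − 1.214418) / 0.134123 = -0.799075 / 0.134123 = -5.958

-5.958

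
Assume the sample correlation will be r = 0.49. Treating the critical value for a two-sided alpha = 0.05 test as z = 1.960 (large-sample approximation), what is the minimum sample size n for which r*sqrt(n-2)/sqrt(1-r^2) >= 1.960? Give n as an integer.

r√(n−2)/√(1−r²) ≥ 1.960  ⇔  n−2 ≥ (1.960)²·(1−r²)/r²
(1−r²)/r² = (1−0.2401)/0.2401 = 3.1649
n ≥ 2 + 3.8416·3.1649 = 2 + 12.1583 = 14.1583
⌈14.1583⌉ = 15

15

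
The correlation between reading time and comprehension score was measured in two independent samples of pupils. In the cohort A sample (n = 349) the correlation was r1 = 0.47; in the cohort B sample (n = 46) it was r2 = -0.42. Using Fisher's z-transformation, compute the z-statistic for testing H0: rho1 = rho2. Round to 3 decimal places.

5.923

z1 = atanh(0.47) = 0.510070,  z2 = atanh(-0.42) = -0.447692
SE = √(1/(n1−3) + 1/(n2−3)) = √(1/346 + 1/43) = √(0.0028902 + 0.0232558) = √0.0261460 = 0.161697
z = (z1 − z2)/SE = (0.510070 − (-0.447692)) / 0.161697 = 0.957762 / 0.161697 = 5.923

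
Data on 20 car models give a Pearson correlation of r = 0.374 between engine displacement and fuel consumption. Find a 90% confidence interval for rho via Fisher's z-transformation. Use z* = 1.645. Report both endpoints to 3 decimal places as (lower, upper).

(-0.006, 0.660)

Fisher z: z_r = atanh(r) = ½·ln((1+0.374)/(1−0.374)) = 0.393066
SE(z) = 1/√(n−3) = 1/√17 = 0.242536
90% ⇒ z* = 1.645; margin = 1.645·0.242536 = 0.398972
CI on z-scale: (-0.005906, 0.792038)
Back-transform: tanh(-0.005906) = -0.005906, tanh(0.792038) = 0.659562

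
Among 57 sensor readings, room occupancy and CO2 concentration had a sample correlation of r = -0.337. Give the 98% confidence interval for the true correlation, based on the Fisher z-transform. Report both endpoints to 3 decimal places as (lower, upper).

Fisher z: z_r = atanh(r) = ½·ln((1+(-0.337))/(1−(-0.337))) = -0.350704
SE(z) = 1/√(n−3) = 1/√54 = 0.136083
98% ⇒ z* = 2.326; margin = 2.326·0.136083 = 0.316529
CI on z-scale: (-0.667233, -0.034175)
Back-transform: tanh(-0.667233) = -0.583157, tanh(-0.034175) = -0.034162

(-0.583, -0.034)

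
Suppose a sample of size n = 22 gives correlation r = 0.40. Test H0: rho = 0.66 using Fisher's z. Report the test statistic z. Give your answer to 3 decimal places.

Fisher z: atanh(0.40) = 0.423649, atanh(0.66) = 0.792814
z = (z_r − z_0)·√(n−3) = (0.423649 − 0.792814)·√19 = -0.369165 · 4.358899 = -1.609

-1.609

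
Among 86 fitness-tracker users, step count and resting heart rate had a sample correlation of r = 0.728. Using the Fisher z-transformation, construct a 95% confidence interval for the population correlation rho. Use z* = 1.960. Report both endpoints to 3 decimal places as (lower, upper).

(0.610, 0.814)

z_r = atanh(0.728) = 0.924459;  SE = 1/√(n−3) = 1/√83 = 0.109764
z-limits: 0.924459 ± 1.960·0.109764 = 0.924459 ± 0.215137 = [0.709322, 1.139596]
ρ-limits: (tanh 0.709322, tanh 1.139596) = (0.610, 0.814)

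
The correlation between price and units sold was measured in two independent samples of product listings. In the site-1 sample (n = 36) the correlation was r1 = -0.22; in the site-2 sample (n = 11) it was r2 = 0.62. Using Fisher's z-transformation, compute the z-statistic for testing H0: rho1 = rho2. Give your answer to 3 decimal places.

Fisher z-transforms: z1 = atanh(-0.22) = -0.223656, z2 = atanh(0.62) = 0.725005; difference d = -0.948661
Var(d) = 1/33 + 1/8 = 0.0303030 + 0.1250000 = 0.1553030
z = d/√Var(d) = -0.948661 / √0.1553030 = -0.948661 / 0.394085 = -2.407

-2.407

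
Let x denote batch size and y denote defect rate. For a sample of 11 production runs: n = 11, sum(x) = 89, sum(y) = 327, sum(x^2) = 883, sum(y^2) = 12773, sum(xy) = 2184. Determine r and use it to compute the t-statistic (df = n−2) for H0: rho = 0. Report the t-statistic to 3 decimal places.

Numerator: nΣxy − (Σx)(Σy) = 11·2184 − (89)(327) = -5079
Denominator: √[(nΣx²−(Σx)²)(nΣy²−(Σy)²)]
  nΣx²−(Σx)² = 11·883 − 7921 = 1792;  nΣy²−(Σy)² = 11·12773 − 106929 = 33574
  √(1792·33574) = √60164608 = 7756.5848
r = -5079 / 7756.5848 = -0.6548
t = r·√(n−2)/√(1−r²) = -0.6548·√9 / √(1−0.428763) = -1.964400 / 0.755802 = -2.599

-2.599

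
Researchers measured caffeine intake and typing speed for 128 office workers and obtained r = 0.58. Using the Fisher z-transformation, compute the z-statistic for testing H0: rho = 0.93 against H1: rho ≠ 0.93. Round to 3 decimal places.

-11.135

z_r = atanh(0.58) = 0.662463,  z_0 = atanh(0.93) = 1.658390
SE = 1/√(n−3) = 1/√125 = 0.089443
z = (z_r − z_0)/SE = (0.662463 − 1.658390) / 0.089443 = -0.995927 / 0.089443 = -11.135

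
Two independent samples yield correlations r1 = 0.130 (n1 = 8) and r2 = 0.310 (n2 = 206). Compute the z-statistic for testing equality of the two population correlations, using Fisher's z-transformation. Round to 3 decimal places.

z1 = atanh(0.130) = 0.130740,  z2 = atanh(0.310) = 0.320545
SE = √(1/(n1−3) + 1/(n2−3)) = √(1/5 + 1/203) = √(0.2000000 + 0.0049261) = √0.2049261 = 0.452688
z = (z1 − z2)/SE = (0.130740 − 0.320545) / 0.452688 = -0.189805 / 0.452688 = -0.419

-0.419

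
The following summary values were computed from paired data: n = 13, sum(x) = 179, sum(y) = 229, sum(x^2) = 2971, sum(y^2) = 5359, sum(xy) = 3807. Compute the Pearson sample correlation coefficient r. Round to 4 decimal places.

0.7983

S_xy = nΣxy − ΣxΣy = 13·3807 − 179·229 = 49491 − 40991 = 8500
S_xx = nΣx² − (Σx)² = 13·2971 − 179² = 38623 − 32041 = 6582
S_yy = nΣy² − (Σy)² = 13·5359 − 229² = 69667 − 52441 = 17226
r = S_xy / √(S_xx·S_yy) = 8500 / √(6582·17226) = 8500 / √113381532 = 8500 / 10648.0764 = 0.7983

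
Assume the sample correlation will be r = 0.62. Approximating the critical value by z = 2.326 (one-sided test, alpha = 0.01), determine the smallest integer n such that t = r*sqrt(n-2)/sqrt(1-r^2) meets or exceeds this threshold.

11

r√(n−2)/√(1−r²) ≥ 2.326  ⇔  n−2 ≥ (2.326)²·(1−r²)/r²
(1−r²)/r² = (1−0.3844)/0.3844 = 1.6015
n ≥ 2 + 5.410276·1.6015 = 2 + 8.6646 = 10.6646
⌈10.6646⌉ = 11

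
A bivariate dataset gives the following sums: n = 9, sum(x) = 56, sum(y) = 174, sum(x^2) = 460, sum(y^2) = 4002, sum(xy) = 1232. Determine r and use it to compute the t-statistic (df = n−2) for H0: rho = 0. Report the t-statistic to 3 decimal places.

S_xy = nΣxy − ΣxΣy = 9·1232 − 56·174 = 11088 − 9744 = 1344
S_xx = nΣx² − (Σx)² = 9·460 − 56² = 4140 − 3136 = 1004
S_yy = nΣy² − (Σy)² = 9·4002 − 174² = 36018 − 30276 = 5742
r = S_xy / √(S_xx·S_yy) = 1344 / √(1004·5742) = 1344 / √5764968 = 1344 / 2401.0348 = 0.5598
t = r·√(n−2)/√(1−r²) = 0.5598·√7 / √(1−0.313376) = 1.481092 / 0.828628 = 1.787

1.787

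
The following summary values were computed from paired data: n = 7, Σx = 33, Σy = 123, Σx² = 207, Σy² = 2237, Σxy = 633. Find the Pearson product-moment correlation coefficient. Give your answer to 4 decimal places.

Numerator: nΣxy − (Σx)(Σy) = 7·633 − (33)(123) = 372
Denominator: √[(nΣx²−(Σx)²)(nΣy²−(Σy)²)]
  nΣx²−(Σx)² = 7·207 − 1089 = 360;  nΣy²−(Σy)² = 7·2237 − 15129 = 530
  √(360·530) = √190800 = 436.8066
r = 372 / 436.8066 = 0.8516

0.8516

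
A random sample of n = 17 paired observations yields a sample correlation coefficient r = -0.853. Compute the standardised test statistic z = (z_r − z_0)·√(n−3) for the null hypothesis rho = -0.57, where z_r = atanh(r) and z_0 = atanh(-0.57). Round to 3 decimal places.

-2.318

Fisher z: atanh(-0.853) = -1.267064, atanh(-0.57) = -0.647523
z = (z_r − z_0)·√(n−3) = (-1.267064 − (-0.647523))·√14 = -0.619541 · 3.741657 = -2.318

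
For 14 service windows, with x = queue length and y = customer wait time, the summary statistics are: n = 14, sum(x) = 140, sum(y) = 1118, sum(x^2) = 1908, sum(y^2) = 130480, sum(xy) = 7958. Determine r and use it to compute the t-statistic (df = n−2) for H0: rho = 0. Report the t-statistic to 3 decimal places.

Numerator: nΣxy − (Σx)(Σy) = 14·7958 − (140)(1118) = -45108
Denominator: √[(nΣx²−(Σx)²)(nΣy²−(Σy)²)]
  nΣx²−(Σx)² = 14·1908 − 19600 = 7112;  nΣy²−(Σy)² = 14·130480 − 1249924 = 576796
  √(7112·576796) = √4102173152 = 64048.2096
r = -45108 / 64048.2096 = -0.7043
t = r·√(n−2)/√(1−r²) = -0.7043·√12 / √(1−0.496038) = -2.439767 / 0.709903 = -3.437

-3.437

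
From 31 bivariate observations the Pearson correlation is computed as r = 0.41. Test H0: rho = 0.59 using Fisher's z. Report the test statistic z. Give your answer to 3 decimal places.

z_r = atanh(0.41) = 0.435611,  z_0 = atanh(0.59) = 0.677666
SE = 1/√(n−3) = 1/√28 = 0.188982
z = (z_r − z_0)/SE = (0.435611 − 0.677666) / 0.188982 = -0.242055 / 0.188982 = -1.281

-1.281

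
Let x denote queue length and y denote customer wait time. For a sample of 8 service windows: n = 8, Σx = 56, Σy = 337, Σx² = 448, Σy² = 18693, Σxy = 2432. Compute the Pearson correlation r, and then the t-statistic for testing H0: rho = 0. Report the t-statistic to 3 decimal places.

0.360

S_xy = nΣxy − ΣxΣy = 8·2432 − 56·337 = 19456 − 18872 = 584
S_xx = nΣx² − (Σx)² = 8·448 − 56² = 3584 − 3136 = 448
S_yy = nΣy² − (Σy)² = 8·18693 − 337² = 149544 − 113569 = 35975
r = S_xy / √(S_xx·S_yy) = 584 / √(448·35975) = 584 / √16116800 = 584 / 4014.5735 = 0.1455
t = r·√(n−2)/√(1−r²) = 0.1455·√6 / √(1−0.021170) = 0.356401 / 0.989358 = 0.360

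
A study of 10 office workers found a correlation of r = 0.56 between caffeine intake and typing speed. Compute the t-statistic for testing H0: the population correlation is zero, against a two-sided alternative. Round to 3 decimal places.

1.912

t = r·√(n−2) / √(1−r²) with r = 0.56, n = 10
  = 0.56·√8 / √(1 − 0.3136)
  = 0.56·2.828427 / 0.828493
  = 1.583919 / 0.828493 = 1.912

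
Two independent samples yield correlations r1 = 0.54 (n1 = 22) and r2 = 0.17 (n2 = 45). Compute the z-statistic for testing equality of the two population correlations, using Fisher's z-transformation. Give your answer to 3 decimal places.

Fisher z-transforms: z1 = atanh(0.54) = 0.604156, z2 = atanh(0.17) = 0.171667; difference d = 0.432489
Var(d) = 1/19 + 1/42 = 0.0526316 + 0.0238095 = 0.0764411
z = d/√Var(d) = 0.432489 / √0.0764411 = 0.432489 / 0.276480 = 1.564

1.564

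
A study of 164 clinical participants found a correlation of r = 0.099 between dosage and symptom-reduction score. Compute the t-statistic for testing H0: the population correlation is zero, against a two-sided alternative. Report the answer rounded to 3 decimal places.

1.266

t = r·√(n−2) / √(1−r²) with r = 0.099, n = 164
  = 0.099·√162 / √(1 − 0.009801)
  = 0.099·12.727922 / 0.995087
  = 1.260064 / 0.995087 = 1.266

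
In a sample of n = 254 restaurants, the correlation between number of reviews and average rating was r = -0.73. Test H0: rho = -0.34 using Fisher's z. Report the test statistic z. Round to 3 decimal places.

-9.104

z_r = atanh(-0.73) = -0.928727,  z_0 = atanh(-0.34) = -0.354093
SE = 1/√(n−3) = 1/√251 = 0.063119
z = (z_r − z_0)/SE = (-0.928727 − (-0.354093)) / 0.063119 = -0.574634 / 0.063119 = -9.104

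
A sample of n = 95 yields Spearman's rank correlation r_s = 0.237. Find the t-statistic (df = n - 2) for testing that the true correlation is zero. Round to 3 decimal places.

2.353

1 − r_s² = 1 − 0.056169 = 0.943831;  √(1−r_s²) = 0.971510
√(n−2) = √93 = 9.643651
t = r_s·√(n−2)/√(1−r_s²) = 0.237 · 9.643651 / 0.971510 = 2.353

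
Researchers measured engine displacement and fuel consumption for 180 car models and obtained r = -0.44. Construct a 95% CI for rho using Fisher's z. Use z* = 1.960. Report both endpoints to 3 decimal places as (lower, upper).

(-0.551, -0.314)

z_r = atanh(-0.44) = -0.472231;  SE = 1/√(n−3) = 1/√177 = 0.075165
z-limits: -0.472231 ± 1.960·0.075165 = -0.472231 ± 0.147323 = [-0.619554, -0.324908]
ρ-limits: (tanh -0.619554, tanh -0.324908) = (-0.551, -0.314)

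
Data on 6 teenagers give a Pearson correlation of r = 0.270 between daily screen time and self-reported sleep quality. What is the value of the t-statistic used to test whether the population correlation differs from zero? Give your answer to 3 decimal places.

0.561

t = r·√(n−2) / √(1−r²) with r = 0.270, n = 6
  = 0.270·√4 / √(1 − 0.072900)
  = 0.270·2.000000 / 0.962860
  = 0.540000 / 0.962860 = 0.561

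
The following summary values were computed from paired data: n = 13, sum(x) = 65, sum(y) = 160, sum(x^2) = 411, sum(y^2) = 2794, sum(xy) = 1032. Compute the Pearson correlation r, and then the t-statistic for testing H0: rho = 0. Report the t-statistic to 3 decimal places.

S_xy = nΣxy − ΣxΣy = 13·1032 − 65·160 = 13416 − 10400 = 3016
S_xx = nΣx² − (Σx)² = 13·411 − 65² = 5343 − 4225 = 1118
S_yy = nΣy² − (Σy)² = 13·2794 − 160² = 36322 − 25600 = 10722
r = S_xy / √(S_xx·S_yy) = 3016 / √(1118·10722) = 3016 / √11987196 = 3016 / 3462.2530 = 0.8711
t = r·√(n−2)/√(1−r²) = 0.8711·√11 / √(1−0.758815) = 2.889112 / 0.491106 = 5.883

5.883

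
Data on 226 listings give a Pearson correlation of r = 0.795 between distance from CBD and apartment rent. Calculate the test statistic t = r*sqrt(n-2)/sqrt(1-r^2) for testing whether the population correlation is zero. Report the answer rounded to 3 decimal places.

t = r·√(n−2) / √(1−r²) with r = 0.795, n = 226
  = 0.795·√224 / √(1 − 0.632025)
  = 0.795·14.966630 / 0.606609
  = 11.898471 / 0.606609 = 19.615

19.615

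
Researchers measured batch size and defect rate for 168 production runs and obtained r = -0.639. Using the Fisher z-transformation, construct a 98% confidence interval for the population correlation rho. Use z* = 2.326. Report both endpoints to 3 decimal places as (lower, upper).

(-0.734, -0.519)

Fisher z: z_r = atanh(r) = ½·ln((1+(-0.639))/(1−(-0.639))) = -0.756482
SE(z) = 1/√(n−3) = 1/√165 = 0.077850
98% ⇒ z* = 2.326; margin = 2.326·0.077850 = 0.181079
CI on z-scale: (-0.937561, -0.575403)
Back-transform: tanh(-0.937561) = -0.734100, tanh(-0.575403) = -0.519316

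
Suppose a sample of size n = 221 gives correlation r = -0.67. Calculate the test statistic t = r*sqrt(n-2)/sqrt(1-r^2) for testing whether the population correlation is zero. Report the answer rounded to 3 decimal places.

-13.356

1 − r² = 1 − 0.4489 = 0.5511;  √(1−r²) = 0.742361
√(n−2) = √219 = 14.798649
t = r·√(n−2)/√(1−r²) = -0.67 · 14.798649 / 0.742361 = -13.356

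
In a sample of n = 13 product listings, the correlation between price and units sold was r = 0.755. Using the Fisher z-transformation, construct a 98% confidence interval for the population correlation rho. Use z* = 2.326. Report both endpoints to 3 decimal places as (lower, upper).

z_r = atanh(0.755) = 0.984483;  SE = 1/√(n−3) = 1/√10 = 0.316228
z-limits: 0.984483 ± 2.326·0.316228 = 0.984483 ± 0.735546 = [0.248937, 1.720029]
ρ-limits: (tanh 0.248937, tanh 1.720029) = (0.244, 0.938)

(0.244, 0.938)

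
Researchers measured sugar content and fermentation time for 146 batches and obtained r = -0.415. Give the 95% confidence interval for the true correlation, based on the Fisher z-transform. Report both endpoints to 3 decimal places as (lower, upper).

z_r = atanh(-0.415) = -0.441636;  SE = 1/√(n−3) = 1/√143 = 0.083624
z-limits: -0.441636 ± 1.960·0.083624 = -0.441636 ± 0.163903 = [-0.605539, -0.277733]
ρ-limits: (tanh -0.605539, tanh -0.277733) = (-0.541, -0.271)

(-0.541, -0.271)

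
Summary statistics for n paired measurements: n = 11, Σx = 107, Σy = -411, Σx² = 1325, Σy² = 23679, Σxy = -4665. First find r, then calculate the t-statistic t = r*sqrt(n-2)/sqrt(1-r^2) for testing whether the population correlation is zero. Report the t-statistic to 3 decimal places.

-1.444

Numerator: nΣxy − (Σx)(Σy) = 11·(-4665) − (107)(-411) = -7338
Denominator: √[(nΣx²−(Σx)²)(nΣy²−(Σy)²)]
  nΣx²−(Σx)² = 11·1325 − 11449 = 3126;  nΣy²−(Σy)² = 11·23679 − 168921 = 91548
  √(3126·91548) = √286179048 = 16916.8274
r = -7338 / 16916.8274 = -0.4338
t = r·√(n−2)/√(1−r²) = -0.4338·√9 / √(1−0.188182) = -1.301400 / 0.901009 = -1.444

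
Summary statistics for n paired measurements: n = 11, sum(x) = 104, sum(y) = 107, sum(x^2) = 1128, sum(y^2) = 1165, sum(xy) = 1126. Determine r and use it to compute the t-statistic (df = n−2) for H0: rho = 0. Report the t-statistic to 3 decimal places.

Numerator: nΣxy − (Σx)(Σy) = 11·1126 − (104)(107) = 1258
Denominator: √[(nΣx²−(Σx)²)(nΣy²−(Σy)²)]
  nΣx²−(Σx)² = 11·1128 − 10816 = 1592;  nΣy²−(Σy)² = 11·1165 − 11449 = 1366
  √(1592·1366) = √2174672 = 1474.6769
r = 1258 / 1474.6769 = 0.8531
t = r·√(n−2)/√(1−r²) = 0.8531·√9 / √(1−0.727780) = 2.559300 / 0.521747 = 4.905

4.905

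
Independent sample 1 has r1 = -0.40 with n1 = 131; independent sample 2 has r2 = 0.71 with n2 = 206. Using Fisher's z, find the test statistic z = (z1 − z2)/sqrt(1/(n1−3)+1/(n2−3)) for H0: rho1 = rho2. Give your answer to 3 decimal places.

z1 = atanh(-0.40) = -0.423649,  z2 = atanh(0.71) = 0.887184
SE = √(1/(n1−3) + 1/(n2−3)) = √(1/128 + 1/203) = √(0.0078125 + 0.0049261) = √0.0127386 = 0.112865
z = (z1 − z2)/SE = (-0.423649 − 0.887184) / 0.112865 = -1.310833 / 0.112865 = -11.614

-11.614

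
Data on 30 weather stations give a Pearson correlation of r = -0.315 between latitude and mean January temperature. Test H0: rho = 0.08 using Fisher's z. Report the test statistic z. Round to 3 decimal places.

z_r = atanh(-0.315) = -0.326087,  z_0 = atanh(0.08) = 0.080171
SE = 1/√(n−3) = 1/√27 = 0.192450
z = (z_r − z_0)/SE = (-0.326087 − 0.080171) / 0.192450 = -0.406258 / 0.192450 = -2.111

-2.111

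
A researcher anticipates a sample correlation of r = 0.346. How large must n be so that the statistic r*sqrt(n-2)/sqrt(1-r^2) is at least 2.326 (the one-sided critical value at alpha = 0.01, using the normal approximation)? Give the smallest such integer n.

r√(n−2)/√(1−r²) ≥ 2.326  ⇔  n−2 ≥ (2.326)²·(1−r²)/r²
(1−r²)/r² = (1−0.119716)/0.119716 = 7.3531
n ≥ 2 + 5.410276·7.3531 = 2 + 39.7823 = 41.7823
⌈41.7823⌉ = 42

42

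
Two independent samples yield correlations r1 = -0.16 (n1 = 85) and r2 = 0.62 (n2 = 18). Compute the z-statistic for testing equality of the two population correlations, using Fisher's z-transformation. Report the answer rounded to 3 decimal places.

-3.156

Fisher z-transforms: z1 = atanh(-0.16) = -0.161387, z2 = atanh(0.62) = 0.725005; difference d = -0.886392
Var(d) = 1/82 + 1/15 = 0.0121951 + 0.0666667 = 0.0788618
z = d/√Var(d) = -0.886392 / √0.0788618 = -0.886392 / 0.280823 = -3.156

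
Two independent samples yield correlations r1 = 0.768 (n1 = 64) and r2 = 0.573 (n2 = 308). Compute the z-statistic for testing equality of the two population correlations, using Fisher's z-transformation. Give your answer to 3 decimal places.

2.591

Fisher z-transforms: z1 = atanh(0.768) = 1.015433, z2 = atanh(0.573) = 0.651978; difference d = 0.363455
Var(d) = 1/61 + 1/305 = 0.0163934 + 0.0032787 = 0.0196721
z = d/√Var(d) = 0.363455 / √0.0196721 = 0.363455 / 0.140257 = 2.591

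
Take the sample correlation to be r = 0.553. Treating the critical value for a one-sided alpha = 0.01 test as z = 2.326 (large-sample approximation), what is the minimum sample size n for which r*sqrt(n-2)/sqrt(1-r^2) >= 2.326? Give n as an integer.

r√(n−2)/√(1−r²) ≥ 2.326  ⇔  n−2 ≥ (2.326)²·(1−r²)/r²
(1−r²)/r² = (1−0.305809)/0.305809 = 2.2700
n ≥ 2 + 5.410276·2.2700 = 2 + 12.2813 = 14.2813
⌈14.2813⌉ = 15

15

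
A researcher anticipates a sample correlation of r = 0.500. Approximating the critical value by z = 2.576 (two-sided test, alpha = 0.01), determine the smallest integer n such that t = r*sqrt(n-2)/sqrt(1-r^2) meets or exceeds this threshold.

22

Need r·√(n−2)/√(1−r²) ≥ 2.576
√(n−2) ≥ 2.576·√(1−0.250000) / 0.500 = 2.576·0.866025 / 0.500 = 4.4618
n−2 ≥ 19.9077  ⇒  n ≥ 21.9077
Smallest integer n = 22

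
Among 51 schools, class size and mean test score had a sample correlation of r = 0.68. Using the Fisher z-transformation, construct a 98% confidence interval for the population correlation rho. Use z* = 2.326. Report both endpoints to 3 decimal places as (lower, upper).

(0.457, 0.823)

Fisher z: z_r = atanh(r) = ½·ln((1+0.68)/(1−0.68)) = 0.829114
SE(z) = 1/√(n−3) = 1/√48 = 0.144338
98% ⇒ z* = 2.326; margin = 2.326·0.144338 = 0.335730
CI on z-scale: (0.493384, 1.164844)
Back-transform: tanh(0.493384) = 0.456898, tanh(1.164844) = 0.822612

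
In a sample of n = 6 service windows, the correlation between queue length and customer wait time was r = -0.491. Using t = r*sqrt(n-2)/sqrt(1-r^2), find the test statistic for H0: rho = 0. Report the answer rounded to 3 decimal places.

1 − r² = 1 − 0.241081 = 0.758919;  √(1−r²) = 0.871160
√(n−2) = √4 = 2.000000
t = r·√(n−2)/√(1−r²) = -0.491 · 2.000000 / 0.871160 = -1.127

-1.127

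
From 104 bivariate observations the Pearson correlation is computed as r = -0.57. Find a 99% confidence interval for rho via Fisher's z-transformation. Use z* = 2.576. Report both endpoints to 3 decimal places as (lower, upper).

z_r = atanh(-0.57) = -0.647523;  SE = 1/√(n−3) = 1/√101 = 0.099504
z-limits: -0.647523 ± 2.576·0.099504 = -0.647523 ± 0.256322 = [-0.903845, -0.391201]
ρ-limits: (tanh -0.903845, tanh -0.391201) = (-0.718, -0.372)

(-0.718, -0.372)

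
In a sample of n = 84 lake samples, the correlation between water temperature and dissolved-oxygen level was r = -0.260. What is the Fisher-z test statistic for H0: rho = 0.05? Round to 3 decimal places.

-2.845

z_r = atanh(-0.260) = -0.266108,  z_0 = atanh(0.05) = 0.050042
SE = 1/√(n−3) = 1/√81 = 0.111111
z = (z_r − z_0)/SE = (-0.266108 − 0.050042) / 0.111111 = -0.316150 / 0.111111 = -2.845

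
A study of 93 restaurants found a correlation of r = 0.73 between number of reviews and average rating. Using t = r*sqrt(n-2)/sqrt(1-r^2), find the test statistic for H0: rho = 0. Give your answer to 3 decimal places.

10.189

t = r·√(n−2) / √(1−r²) with r = 0.73, n = 93
  = 0.73·√91 / √(1 − 0.5329)
  = 0.73·9.539392 / 0.683447
  = 6.963756 / 0.683447 = 10.189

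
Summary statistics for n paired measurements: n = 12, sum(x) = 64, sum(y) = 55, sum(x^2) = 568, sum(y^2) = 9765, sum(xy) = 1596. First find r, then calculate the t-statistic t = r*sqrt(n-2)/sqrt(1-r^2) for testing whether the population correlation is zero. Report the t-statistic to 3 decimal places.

6.078

Numerator: nΣxy − (Σx)(Σy) = 12·1596 − (64)(55) = 15632
Denominator: √[(nΣx²−(Σx)²)(nΣy²−(Σy)²)]
  nΣx²−(Σx)² = 12·568 − 4096 = 2720;  nΣy²−(Σy)² = 12·9765 − 3025 = 114155
  √(2720·114155) = √310501600 = 17621.0556
r = 15632 / 17621.0556 = 0.8871
t = r·√(n−2)/√(1−r²) = 0.8871·√10 / √(1−0.786946) = 2.805257 / 0.461578 = 6.078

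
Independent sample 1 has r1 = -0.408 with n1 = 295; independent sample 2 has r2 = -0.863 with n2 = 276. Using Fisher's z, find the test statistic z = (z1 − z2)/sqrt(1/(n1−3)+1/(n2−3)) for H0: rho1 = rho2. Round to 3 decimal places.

10.355

z1 = atanh(-0.408) = -0.433209,  z2 = atanh(-0.863) = -1.304981
SE = √(1/(n1−3) + 1/(n2−3)) = √(1/292 + 1/273) = √(0.0034247 + 0.0036630) = √0.0070877 = 0.084188
z = (z1 − z2)/SE = (-0.433209 − (-1.304981)) / 0.084188 = 0.871772 / 0.084188 = 10.355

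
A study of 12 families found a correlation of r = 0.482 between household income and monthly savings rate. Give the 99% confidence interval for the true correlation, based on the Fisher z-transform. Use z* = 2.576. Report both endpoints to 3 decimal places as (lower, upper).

(-0.321, 0.882)

Fisher z: z_r = atanh(r) = ½·ln((1+0.482)/(1−0.482)) = 0.525586
SE(z) = 1/√(n−3) = 1/√9 = 0.333333
99% ⇒ z* = 2.576; margin = 2.576·0.333333 = 0.858666
CI on z-scale: (-0.333080, 1.384252)
Back-transform: tanh(-0.333080) = -0.321286, tanh(1.384252) = 0.881900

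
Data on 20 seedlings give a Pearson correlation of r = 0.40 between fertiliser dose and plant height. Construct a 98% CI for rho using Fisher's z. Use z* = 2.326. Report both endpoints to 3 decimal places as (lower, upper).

(-0.140, 0.756)

z_r = atanh(0.40) = 0.423649;  SE = 1/√(n−3) = 1/√17 = 0.242536
z-limits: 0.423649 ± 2.326·0.242536 = 0.423649 ± 0.564139 = [-0.140490, 0.987788]
ρ-limits: (tanh -0.140490, tanh 0.987788) = (-0.140, 0.756)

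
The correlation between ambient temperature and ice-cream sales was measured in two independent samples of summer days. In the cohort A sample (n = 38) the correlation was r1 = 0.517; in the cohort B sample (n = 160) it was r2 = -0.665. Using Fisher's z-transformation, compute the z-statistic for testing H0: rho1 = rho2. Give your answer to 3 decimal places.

z1 = atanh(0.517) = 0.572237,  z2 = atanh(-0.665) = -0.801725
SE = √(1/(n1−3) + 1/(n2−3)) = √(1/35 + 1/157) = √(0.0285714 + 0.0063694) = √0.0349408 = 0.186925
z = (z1 − z2)/SE = (0.572237 − (-0.801725)) / 0.186925 = 1.373962 / 0.186925 = 7.350

7.350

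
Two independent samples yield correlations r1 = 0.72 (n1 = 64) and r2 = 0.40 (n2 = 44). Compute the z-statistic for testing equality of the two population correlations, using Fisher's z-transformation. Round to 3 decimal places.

2.397

z1 = atanh(0.72) = 0.907645,  z2 = atanh(0.40) = 0.423649
SE = √(1/(n1−3) + 1/(n2−3)) = √(1/61 + 1/41) = √(0.0163934 + 0.0243902) = √0.0407836 = 0.201949
z = (z1 − z2)/SE = (0.907645 − 0.423649) / 0.201949 = 0.483996 / 0.201949 = 2.397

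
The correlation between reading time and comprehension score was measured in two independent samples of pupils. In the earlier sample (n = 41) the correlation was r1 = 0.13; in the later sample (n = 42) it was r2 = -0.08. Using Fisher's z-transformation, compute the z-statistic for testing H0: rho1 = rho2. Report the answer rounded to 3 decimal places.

0.925

z1 = atanh(0.13) = 0.130740,  z2 = atanh(-0.08) = -0.080171
SE = √(1/(n1−3) + 1/(n2−3)) = √(1/38 + 1/39) = √(0.0263158 + 0.0256410) = √0.0519568 = 0.227940
z = (z1 − z2)/SE = (0.130740 − (-0.080171)) / 0.227940 = 0.210911 / 0.227940 = 0.925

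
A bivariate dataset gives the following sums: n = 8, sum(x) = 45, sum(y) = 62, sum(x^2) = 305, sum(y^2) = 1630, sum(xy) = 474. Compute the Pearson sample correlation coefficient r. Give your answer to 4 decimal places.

0.5129

Numerator: nΣxy − (Σx)(Σy) = 8·474 − (45)(62) = 1002
Denominator: √[(nΣx²−(Σx)²)(nΣy²−(Σy)²)]
  nΣx²−(Σx)² = 8·305 − 2025 = 415;  nΣy²−(Σy)² = 8·1630 − 3844 = 9196
  √(415·9196) = √3816340 = 1953.5455
r = 1002 / 1953.5455 = 0.5129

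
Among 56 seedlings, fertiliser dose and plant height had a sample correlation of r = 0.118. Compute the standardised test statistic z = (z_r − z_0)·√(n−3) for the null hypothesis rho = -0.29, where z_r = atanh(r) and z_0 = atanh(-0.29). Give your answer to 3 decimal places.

3.037

z_r = atanh(0.118) = 0.118552,  z_0 = atanh(-0.29) = -0.298566
SE = 1/√(n−3) = 1/√53 = 0.137361
z = (z_r − z_0)/SE = (0.118552 − (-0.298566)) / 0.137361 = 0.417118 / 0.137361 = 3.037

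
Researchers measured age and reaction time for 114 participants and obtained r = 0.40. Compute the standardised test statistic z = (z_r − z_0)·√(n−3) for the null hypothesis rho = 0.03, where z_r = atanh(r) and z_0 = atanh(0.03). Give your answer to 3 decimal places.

4.147

Fisher z: atanh(0.40) = 0.423649, atanh(0.03) = 0.030009
z = (z_r − z_0)·√(n−3) = (0.423649 − 0.030009)·√111 = 0.393640 · 10.535654 = 4.147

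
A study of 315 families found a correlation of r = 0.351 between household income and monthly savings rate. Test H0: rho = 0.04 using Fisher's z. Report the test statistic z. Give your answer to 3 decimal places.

Fisher z: atanh(0.351) = 0.366584, atanh(0.04) = 0.040021
z = (z_r − z_0)·√(n−3) = (0.366584 − 0.040021)·√312 = 0.326563 · 17.663522 = 5.768

5.768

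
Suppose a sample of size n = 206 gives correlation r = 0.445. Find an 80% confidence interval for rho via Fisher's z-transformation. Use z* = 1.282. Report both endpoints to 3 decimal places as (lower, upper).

Fisher z: z_r = atanh(r) = ½·ln((1+0.445)/(1−0.445)) = 0.478448
SE(z) = 1/√(n−3) = 1/√203 = 0.070186
80% ⇒ z* = 1.282; margin = 1.282·0.070186 = 0.089978
CI on z-scale: (0.388470, 0.568426)
Back-transform: tanh(0.388470) = 0.370040, tanh(0.568426) = 0.514202

(0.370, 0.514)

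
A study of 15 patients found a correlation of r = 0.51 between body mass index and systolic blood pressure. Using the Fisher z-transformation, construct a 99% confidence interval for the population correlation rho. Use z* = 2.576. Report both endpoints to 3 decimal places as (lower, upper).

Fisher z: z_r = atanh(r) = ½·ln((1+0.51)/(1−0.51)) = 0.562730
SE(z) = 1/√(n−3) = 1/√12 = 0.288675
99% ⇒ z* = 2.576; margin = 2.576·0.288675 = 0.743627
CI on z-scale: (-0.180897, 1.306357)
Back-transform: tanh(-0.180897) = -0.178949, tanh(1.306357) = 0.863351

(-0.179, 0.863)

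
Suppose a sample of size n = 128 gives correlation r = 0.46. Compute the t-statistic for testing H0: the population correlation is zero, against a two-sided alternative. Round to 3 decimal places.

5.815

t = r·√(n−2) / √(1−r²) with r = 0.46, n = 128
  = 0.46·√126 / √(1 − 0.2116)
  = 0.46·11.224972 / 0.887919
  = 5.163487 / 0.887919 = 5.815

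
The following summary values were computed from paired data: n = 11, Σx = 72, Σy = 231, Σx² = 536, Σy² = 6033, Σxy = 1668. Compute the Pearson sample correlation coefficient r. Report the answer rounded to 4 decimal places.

S_xy = nΣxy − ΣxΣy = 11·1668 − 72·231 = 18348 − 16632 = 1716
S_xx = nΣx² − (Σx)² = 11·536 − 72² = 5896 − 5184 = 712
S_yy = nΣy² − (Σy)² = 11·6033 − 231² = 66363 − 53361 = 13002
r = S_xy / √(S_xx·S_yy) = 1716 / √(712·13002) = 1716 / √9257424 = 1716 / 3042.6015 = 0.5640

0.5640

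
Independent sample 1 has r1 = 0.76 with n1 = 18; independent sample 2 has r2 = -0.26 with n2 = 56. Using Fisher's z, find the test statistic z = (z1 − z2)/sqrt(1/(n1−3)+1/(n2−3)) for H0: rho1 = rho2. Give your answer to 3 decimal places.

4.316

Fisher z-transforms: z1 = atanh(0.76) = 0.996215, z2 = atanh(-0.26) = -0.266108; difference d = 1.262323
Var(d) = 1/15 + 1/53 = 0.0666667 + 0.0188679 = 0.0855346
z = d/√Var(d) = 1.262323 / √0.0855346 = 1.262323 / 0.292463 = 4.316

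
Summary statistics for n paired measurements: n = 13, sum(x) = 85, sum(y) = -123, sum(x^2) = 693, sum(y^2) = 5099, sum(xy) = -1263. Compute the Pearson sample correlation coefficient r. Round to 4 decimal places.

S_xy = nΣxy − ΣxΣy = 13·(-1263) − 85·(-123) = -16419 − (-10455) = -5964
S_xx = nΣx² − (Σx)² = 13·693 − 85² = 9009 − 7225 = 1784
S_yy = nΣy² − (Σy)² = 13·5099 − (-123)² = 66287 − 15129 = 51158
r = S_xy / √(S_xx·S_yy) = -5964 / √(1784·51158) = -5964 / √91265872 = -5964 / 9553.3173 = -0.6243

-0.6243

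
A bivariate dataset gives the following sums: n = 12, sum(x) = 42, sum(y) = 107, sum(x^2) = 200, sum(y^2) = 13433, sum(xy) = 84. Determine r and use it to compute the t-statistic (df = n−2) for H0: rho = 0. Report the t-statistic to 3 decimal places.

-1.209

S_xy = nΣxy − ΣxΣy = 12·84 − 42·107 = 1008 − 4494 = -3486
S_xx = nΣx² − (Σx)² = 12·200 − 42² = 2400 − 1764 = 636
S_yy = nΣy² − (Σy)² = 12·13433 − 107² = 161196 − 11449 = 149747
r = S_xy / √(S_xx·S_yy) = -3486 / √(636·149747) = -3486 / √95239092 = -3486 / 9759.0518 = -0.3572
t = r·√(n−2)/√(1−r²) = -0.3572·√10 / √(1−0.127592) = -1.129566 / 0.934028 = -1.209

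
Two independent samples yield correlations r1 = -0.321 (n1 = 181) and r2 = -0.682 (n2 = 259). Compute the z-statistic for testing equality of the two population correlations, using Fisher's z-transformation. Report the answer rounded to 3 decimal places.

5.124

z1 = atanh(-0.321) = -0.332762,  z2 = atanh(-0.682) = -0.832844
SE = √(1/(n1−3) + 1/(n2−3)) = √(1/178 + 1/256) = √(0.0056180 + 0.0039062) = √0.0095242 = 0.097592
z = (z1 − z2)/SE = (-0.332762 − (-0.832844)) / 0.097592 = 0.500082 / 0.097592 = 5.124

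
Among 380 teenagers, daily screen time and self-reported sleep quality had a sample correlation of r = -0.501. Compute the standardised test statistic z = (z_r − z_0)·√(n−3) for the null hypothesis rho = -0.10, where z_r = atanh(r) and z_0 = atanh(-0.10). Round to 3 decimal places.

-8.743

z_r = atanh(-0.501) = -0.550640,  z_0 = atanh(-0.10) = -0.100335
SE = 1/√(n−3) = 1/√377 = 0.051503
z = (z_r − z_0)/SE = (-0.550640 − (-0.100335)) / 0.051503 = -0.450305 / 0.051503 = -8.743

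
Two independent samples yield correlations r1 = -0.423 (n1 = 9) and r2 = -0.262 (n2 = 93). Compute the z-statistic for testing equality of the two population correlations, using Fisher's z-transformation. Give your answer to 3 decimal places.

-0.434

Fisher z-transforms: z1 = atanh(-0.423) = -0.451340, z2 = atanh(-0.262) = -0.268255; difference d = -0.183085
Var(d) = 1/6 + 1/90 = 0.1666667 + 0.0111111 = 0.1777778
z = d/√Var(d) = -0.183085 / √0.1777778 = -0.183085 / 0.421637 = -0.434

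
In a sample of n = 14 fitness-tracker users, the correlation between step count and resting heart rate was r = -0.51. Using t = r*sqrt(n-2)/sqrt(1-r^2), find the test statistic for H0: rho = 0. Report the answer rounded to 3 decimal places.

-2.054

1 − r² = 1 − 0.2601 = 0.7399;  √(1−r²) = 0.860174
√(n−2) = √12 = 3.464102
t = r·√(n−2)/√(1−r²) = -0.51 · 3.464102 / 0.860174 = -2.054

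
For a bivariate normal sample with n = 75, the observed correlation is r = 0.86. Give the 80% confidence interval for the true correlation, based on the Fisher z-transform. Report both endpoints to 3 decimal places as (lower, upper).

(0.815, 0.895)

z_r = atanh(0.86) = 1.293345;  SE = 1/√(n−3) = 1/√72 = 0.117851
z-limits: 1.293345 ± 1.282·0.117851 = 1.293345 ± 0.151085 = [1.142260, 1.444430]
ρ-limits: (tanh 1.142260, tanh 1.444430) = (0.815, 0.895)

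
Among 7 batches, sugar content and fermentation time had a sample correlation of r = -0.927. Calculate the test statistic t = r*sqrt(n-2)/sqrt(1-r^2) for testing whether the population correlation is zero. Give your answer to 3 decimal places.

1 − r² = 1 − 0.859329 = 0.140671;  √(1−r²) = 0.375061
√(n−2) = √5 = 2.236068
t = r·√(n−2)/√(1−r²) = -0.927 · 2.236068 / 0.375061 = -5.527

-5.527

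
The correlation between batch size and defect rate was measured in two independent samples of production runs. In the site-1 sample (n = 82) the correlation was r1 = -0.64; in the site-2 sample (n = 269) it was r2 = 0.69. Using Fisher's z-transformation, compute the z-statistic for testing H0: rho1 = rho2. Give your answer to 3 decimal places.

-12.535

Fisher z-transforms: z1 = atanh(-0.64) = -0.758174, z2 = atanh(0.69) = 0.847956; difference d = -1.606130
Var(d) = 1/79 + 1/266 = 0.0126582 + 0.0037594 = 0.0164176
z = d/√Var(d) = -1.606130 / √0.0164176 = -1.606130 / 0.128131 = -12.535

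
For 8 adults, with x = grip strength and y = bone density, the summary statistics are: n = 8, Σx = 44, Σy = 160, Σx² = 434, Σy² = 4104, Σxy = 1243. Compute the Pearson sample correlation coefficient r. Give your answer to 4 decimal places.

S_xy = nΣxy − ΣxΣy = 8·1243 − 44·160 = 9944 − 7040 = 2904
S_xx = nΣx² − (Σx)² = 8·434 − 44² = 3472 − 1936 = 1536
S_yy = nΣy² − (Σy)² = 8·4104 − 160² = 32832 − 25600 = 7232
r = S_xy / √(S_xx·S_yy) = 2904 / √(1536·7232) = 2904 / √11108352 = 2904 / 3332.9194 = 0.8713

0.8713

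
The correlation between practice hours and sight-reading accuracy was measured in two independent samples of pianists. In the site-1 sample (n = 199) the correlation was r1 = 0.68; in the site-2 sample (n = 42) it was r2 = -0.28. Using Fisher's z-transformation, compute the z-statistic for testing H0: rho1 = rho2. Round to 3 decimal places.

6.369

Fisher z-transforms: z1 = atanh(0.68) = 0.829114, z2 = atanh(-0.28) = -0.287682; difference d = 1.116796
Var(d) = 1/196 + 1/39 = 0.0051020 + 0.0256410 = 0.0307430
z = d/√Var(d) = 1.116796 / √0.0307430 = 1.116796 / 0.175337 = 6.369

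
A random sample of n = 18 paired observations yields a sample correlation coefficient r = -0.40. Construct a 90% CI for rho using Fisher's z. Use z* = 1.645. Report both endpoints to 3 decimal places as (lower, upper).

(-0.690, 0.001)

z_r = atanh(-0.40) = -0.423649;  SE = 1/√(n−3) = 1/√15 = 0.258199
z-limits: -0.423649 ± 1.645·0.258199 = -0.423649 ± 0.424737 = [-0.848386, 0.001088]
ρ-limits: (tanh -0.848386, tanh 0.001088) = (-0.690, 0.001)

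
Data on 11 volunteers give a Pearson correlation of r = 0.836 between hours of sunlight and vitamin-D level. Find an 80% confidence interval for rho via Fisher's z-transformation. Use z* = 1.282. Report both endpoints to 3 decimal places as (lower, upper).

(0.638, 0.930)

Fisher z: z_r = atanh(r) = ½·ln((1+0.836)/(1−0.836)) = 1.207739
SE(z) = 1/√(n−3) = 1/√8 = 0.353553
80% ⇒ z* = 1.282; margin = 1.282·0.353553 = 0.453255
CI on z-scale: (0.754484, 1.660994)
Back-transform: tanh(0.754484) = 0.637816, tanh(1.660994) = 0.930351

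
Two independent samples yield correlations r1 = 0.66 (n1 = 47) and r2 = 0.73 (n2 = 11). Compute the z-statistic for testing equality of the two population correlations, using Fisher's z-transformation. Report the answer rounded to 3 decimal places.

-0.354

z1 = atanh(0.66) = 0.792814,  z2 = atanh(0.73) = 0.928727
SE = √(1/(n1−3) + 1/(n2−3)) = √(1/44 + 1/8) = √(0.0227273 + 0.1250000) = √0.1477273 = 0.384353
z = (z1 − z2)/SE = (0.792814 − 0.928727) / 0.384353 = -0.135913 / 0.384353 = -0.354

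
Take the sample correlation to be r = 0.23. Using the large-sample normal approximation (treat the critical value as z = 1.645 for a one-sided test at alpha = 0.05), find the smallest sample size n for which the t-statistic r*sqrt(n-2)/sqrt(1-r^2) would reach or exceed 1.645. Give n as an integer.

Need r·√(n−2)/√(1−r²) ≥ 1.645
√(n−2) ≥ 1.645·√(1−0.0529) / 0.23 = 1.645·0.973191 / 0.23 = 6.9604
n−2 ≥ 48.4472  ⇒  n ≥ 50.4472
Smallest integer n = 51

51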